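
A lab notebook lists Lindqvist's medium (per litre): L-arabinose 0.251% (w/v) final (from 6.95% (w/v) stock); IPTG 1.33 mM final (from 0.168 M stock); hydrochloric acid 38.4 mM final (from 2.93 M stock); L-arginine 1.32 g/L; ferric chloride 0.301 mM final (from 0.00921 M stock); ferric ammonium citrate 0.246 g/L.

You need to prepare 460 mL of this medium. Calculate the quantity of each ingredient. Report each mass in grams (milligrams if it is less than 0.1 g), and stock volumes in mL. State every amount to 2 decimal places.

L-arabinose 16.61 mL; IPTG 3.64 mL; hydrochloric acid 6.03 mL; L-arginine 0.61 g; ferric chloride 15.03 mL; ferric ammonium citrate 0.11 g

Target volume = 460 mL = 0.46 L.
L-arabinose: C1V1 = C2V2 → 0.251% ÷ 6.95% × 460 mL = 16.61 mL
IPTG: V = C2·V2/C1 = 1.33 mM × 460 mL ÷ 168 mM = 3.64 mL
hydrochloric acid: V = C2·V2/C1 = 38.4 mM × 460 mL ÷ 2930 mM = 6.03 mL
L-arginine: 1.32 g/L × 0.46 L = 0.61 g
ferric chloride: dilute stock: 0.301 mM × 460 mL ÷ 9.21 mM = 15.03 mL
ferric ammonium citrate: 0.246 g/L × 0.46 L = 0.11 g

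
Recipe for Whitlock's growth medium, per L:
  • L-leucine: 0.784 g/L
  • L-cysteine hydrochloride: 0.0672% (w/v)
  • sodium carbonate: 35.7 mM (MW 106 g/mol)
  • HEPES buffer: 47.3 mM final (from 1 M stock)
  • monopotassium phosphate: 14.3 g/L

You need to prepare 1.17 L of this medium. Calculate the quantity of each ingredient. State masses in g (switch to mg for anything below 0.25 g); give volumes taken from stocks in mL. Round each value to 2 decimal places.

Working volume: 1.17 L.
L-leucine: 0.784 g/L × 1.17 L = 0.92 g
L-cysteine hydrochloride: 0.0672% w/v = 0.672 g/L → 0.672 × 1.17 L = 0.79 g
sodium carbonate: 35.7 mmol/L × 106 g/mol × 1.17 L ÷ 1000 = 4.43 g
HEPES buffer: C1V1 = C2V2 → 47.3 mM × 1170 mL ÷ 1000 mM = 55.34 mL
monopotassium phosphate: 14.3 g/L × 1.17 L = 16.73 g

L-leucine 0.92 g; L-cysteine hydrochloride 0.79 g; sodium carbonate 4.43 g; HEPES buffer 55.34 mL; monopotassium phosphate 16.73 g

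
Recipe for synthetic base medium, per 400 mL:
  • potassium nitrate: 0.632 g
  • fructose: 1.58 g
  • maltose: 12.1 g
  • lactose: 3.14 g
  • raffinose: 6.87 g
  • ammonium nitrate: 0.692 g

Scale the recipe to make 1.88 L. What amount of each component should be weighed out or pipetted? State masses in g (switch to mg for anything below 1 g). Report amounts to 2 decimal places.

Ratio of target to recipe volume: 1880 / 400 = 4.7.
potassium nitrate: 0.632 g × (1880 mL / 400 mL) = 2.97 g
fructose: 1.58 g × (1880 mL / 400 mL) = 7.43 g
maltose: 12.1 g × (1880 mL / 400 mL) = 56.87 g
lactose: 3.14 g × (1880 mL / 400 mL) = 14.76 g
raffinose: 6.87 g × (1880 mL / 400 mL) = 32.29 g
ammonium nitrate: 0.692 g × (1880 mL / 400 mL) = 3.25 g

potassium nitrate 2.97 g; fructose 7.43 g; maltose 56.87 g; lactose 14.76 g; raffinose 32.29 g; ammonium nitrate 3.25 g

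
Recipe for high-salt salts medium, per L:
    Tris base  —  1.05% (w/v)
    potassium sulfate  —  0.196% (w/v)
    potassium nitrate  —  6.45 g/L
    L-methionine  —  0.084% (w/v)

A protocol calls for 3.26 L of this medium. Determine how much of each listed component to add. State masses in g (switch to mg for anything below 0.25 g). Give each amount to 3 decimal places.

Tris base 34.230 g; potassium sulfate 6.390 g; potassium nitrate 21.027 g; L-methionine 2.738 g

Scale factor relative to 1 L: 3.26.
Tris base: 1.05 g per 100 mL × 3260 mL ÷ 100 = 34.230 g
potassium sulfate: 0.196% w/v = 1.96 g/L → 1.96 × 3.26 L = 6.390 g
potassium nitrate: 6.45 g/L × 3.26 L = 21.027 g
L-methionine: 0.084% w/v = 0.84 g/L → 0.84 × 3.26 L = 2.738 g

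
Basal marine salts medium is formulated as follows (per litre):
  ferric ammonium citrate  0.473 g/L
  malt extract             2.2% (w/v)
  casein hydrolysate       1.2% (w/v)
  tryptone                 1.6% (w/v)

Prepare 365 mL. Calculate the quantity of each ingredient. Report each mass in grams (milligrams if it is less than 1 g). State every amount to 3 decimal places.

ferric ammonium citrate 172.645 mg; malt extract 8.030 g; casein hydrolysate 4.380 g; tryptone 5.840 g

Working volume: 365 mL = 0.365 L.
ferric ammonium citrate: 0.473 g/L × 0.365 L = 0.172645 g = 172.645 mg
malt extract: 2.2% w/v = 22 g/L → 22 × 0.365 L = 8.030 g
casein hydrolysate: 1.2% w/v = 12 g/L → 12 × 0.365 L = 4.380 g
tryptone: 1.6% w/v = 16 g/L → 16 × 0.365 L = 5.840 g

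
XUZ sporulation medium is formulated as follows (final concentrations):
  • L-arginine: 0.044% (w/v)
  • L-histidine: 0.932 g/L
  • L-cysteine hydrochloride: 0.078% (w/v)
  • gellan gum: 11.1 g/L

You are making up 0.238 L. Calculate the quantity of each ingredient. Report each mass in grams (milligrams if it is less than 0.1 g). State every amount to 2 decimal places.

L-arginine 0.10 g; L-histidine 0.22 g; L-cysteine hydrochloride 0.19 g; gellan gum 2.64 g

Scale factor relative to 1 L: 0.238.
L-arginine: 0.044% w/v = 0.44 g/L → 0.44 × 0.238 L = 0.10 g
L-histidine: 0.932 g/L × 0.238 L = 0.22 g
L-cysteine hydrochloride: 0.078 g per 100 mL × 238 mL ÷ 100 = 0.19 g
gellan gum: 11.1 g/L × 0.238 L = 2.64 g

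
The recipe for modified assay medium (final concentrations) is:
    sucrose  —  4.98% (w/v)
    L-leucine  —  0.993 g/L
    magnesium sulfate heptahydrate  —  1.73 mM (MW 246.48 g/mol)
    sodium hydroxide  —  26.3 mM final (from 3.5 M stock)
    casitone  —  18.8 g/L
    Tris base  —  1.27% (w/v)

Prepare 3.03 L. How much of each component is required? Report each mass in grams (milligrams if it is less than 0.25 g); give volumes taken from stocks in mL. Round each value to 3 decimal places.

sucrose 150.894 g; L-leucine 3.009 g; magnesium sulfate heptahydrate 1.292 g; sodium hydroxide 22.768 mL; casitone 56.964 g; Tris base 38.481 g

Scale factor relative to 1 L: 3.03.
sucrose: 4.98% w/v = 49.8 g/L → 49.8 × 3.03 L = 150.894 g
L-leucine: 0.993 g/L × 3.03 L = 3.009 g
magnesium sulfate heptahydrate: 1.73 mmol/L × 246.48 g/mol × 3.03 L ÷ 1000 = 1.292 g
sodium hydroxide: C1V1 = C2V2 → 26.3 mM × 3030 mL ÷ 3500 mM = 22.768 mL
casitone: 18.8 g/L × 3.03 L = 56.964 g
Tris base: 1.27% w/v = 12.7 g/L → 12.7 × 3.03 L = 38.481 g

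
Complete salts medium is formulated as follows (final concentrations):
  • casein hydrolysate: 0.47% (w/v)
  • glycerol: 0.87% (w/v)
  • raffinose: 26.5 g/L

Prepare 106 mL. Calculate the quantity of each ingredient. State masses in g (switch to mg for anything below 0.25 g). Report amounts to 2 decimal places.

casein hydrolysate 0.50 g; glycerol 0.92 g; raffinose 2.81 g

Target volume = 106 mL = 0.106 L.
casein hydrolysate: 0.47% w/v = 4.7 g/L → 4.7 × 0.106 L = 0.50 g
glycerol: 0.87 g per 100 mL × 106 mL ÷ 100 = 0.92 g
raffinose: 26.5 g/L × 0.106 L = 2.81 g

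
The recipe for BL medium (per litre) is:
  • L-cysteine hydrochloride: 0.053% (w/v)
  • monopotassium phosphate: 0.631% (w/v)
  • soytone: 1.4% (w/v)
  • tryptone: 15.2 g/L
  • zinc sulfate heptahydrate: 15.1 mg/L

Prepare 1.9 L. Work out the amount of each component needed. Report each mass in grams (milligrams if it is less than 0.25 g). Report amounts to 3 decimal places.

Working volume: 1.9 L.
L-cysteine hydrochloride: 0.053% w/v = 0.53 g/L → 0.53 × 1.9 L = 1.007 g
monopotassium phosphate: 0.631 g per 100 mL × 1900 mL ÷ 100 = 11.989 g
soytone: 1.4 g per 100 mL × 1900 mL ÷ 100 = 26.600 g
tryptone: 15.2 g/L × 1.9 L = 28.880 g
zinc sulfate heptahydrate: 15.1 mg/L × 1.9 L = 28.690 mg

L-cysteine hydrochloride 1.007 g; monopotassium phosphate 11.989 g; soytone 26.600 g; tryptone 28.880 g; zinc sulfate heptahydrate 28.690 mg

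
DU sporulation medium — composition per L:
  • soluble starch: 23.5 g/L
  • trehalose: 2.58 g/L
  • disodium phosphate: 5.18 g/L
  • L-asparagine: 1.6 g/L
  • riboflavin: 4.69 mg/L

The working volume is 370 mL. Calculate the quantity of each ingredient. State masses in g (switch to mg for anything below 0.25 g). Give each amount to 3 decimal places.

soluble starch 8.695 g; trehalose 0.955 g; disodium phosphate 1.917 g; L-asparagine 0.592 g; riboflavin 1.735 mg

Target volume = 370 mL = 0.37 L.
soluble starch: 23.5 g/L × 0.37 L = 8.695 g
trehalose: 2.58 g/L × 0.37 L = 0.955 g
disodium phosphate: 5.18 g/L × 0.37 L = 1.917 g
L-asparagine: 1.6 g/L × 0.37 L = 0.592 g
riboflavin: 4.69 mg/L × 0.37 L = 1.735 mg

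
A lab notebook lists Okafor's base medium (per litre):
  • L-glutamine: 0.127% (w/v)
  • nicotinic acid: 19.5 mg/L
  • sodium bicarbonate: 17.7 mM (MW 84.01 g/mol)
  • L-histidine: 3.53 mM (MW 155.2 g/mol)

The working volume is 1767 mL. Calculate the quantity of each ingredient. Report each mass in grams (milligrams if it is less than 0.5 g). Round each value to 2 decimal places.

Scale factor relative to 1 L: 1.767.
L-glutamine: 0.127% w/v = 1.27 g/L → 1.27 × 1.767 L = 2.24 g
nicotinic acid: 19.5 mg/L × 1.767 L = 34.46 mg
sodium bicarbonate: 17.7 mmol/L × 84.01 g/mol × 1.767 L ÷ 1000 = 2.63 g
L-histidine: 3.53 mmol/L × 155.2 g/mol × 1.767 L ÷ 1000 = 0.97 g

L-glutamine 2.24 g; nicotinic acid 34.46 mg; sodium bicarbonate 2.63 g; L-histidine 0.97 g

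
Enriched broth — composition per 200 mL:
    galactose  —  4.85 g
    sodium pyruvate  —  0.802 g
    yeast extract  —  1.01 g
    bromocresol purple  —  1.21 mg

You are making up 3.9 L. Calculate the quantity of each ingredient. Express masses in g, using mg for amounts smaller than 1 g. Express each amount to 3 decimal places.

galactose 94.575 g; sodium pyruvate 15.639 g; yeast extract 19.695 g; bromocresol purple 23.595 mg

Scale factor = 3900 mL / 200 mL = 19.5.
galactose: 4.85 g × (3900 mL / 200 mL) = 94.575 g
sodium pyruvate: 0.802 g × (3900 mL / 200 mL) = 15.639 g
yeast extract: 1.01 g × (3900 mL / 200 mL) = 19.695 g
bromocresol purple: 1.21 mg × (3900 mL / 200 mL) = 23.595 mg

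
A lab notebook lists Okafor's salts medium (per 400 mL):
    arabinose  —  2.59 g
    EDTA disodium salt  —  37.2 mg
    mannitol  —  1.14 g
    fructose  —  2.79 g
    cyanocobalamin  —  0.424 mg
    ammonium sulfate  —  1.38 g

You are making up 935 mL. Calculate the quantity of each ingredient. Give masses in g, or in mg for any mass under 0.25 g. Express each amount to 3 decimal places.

arabinose 6.054 g; EDTA disodium salt 86.955 mg; mannitol 2.665 g; fructose 6.522 g; cyanocobalamin 0.991 mg; ammonium sulfate 3.226 g

Scale factor = 935 mL / 400 mL = 2.3375.
arabinose: 2.59 g × (935 mL / 400 mL) = 6.054 g
EDTA disodium salt: 37.2 mg × (935 mL / 400 mL) = 86.955 mg
mannitol: 1.14 g × (935 mL / 400 mL) = 2.665 g
fructose: 2.79 g × (935 mL / 400 mL) = 6.522 g
cyanocobalamin: 0.424 mg × (935 mL / 400 mL) = 0.991 mg
ammonium sulfate: 1.38 g × (935 mL / 400 mL) = 3.226 g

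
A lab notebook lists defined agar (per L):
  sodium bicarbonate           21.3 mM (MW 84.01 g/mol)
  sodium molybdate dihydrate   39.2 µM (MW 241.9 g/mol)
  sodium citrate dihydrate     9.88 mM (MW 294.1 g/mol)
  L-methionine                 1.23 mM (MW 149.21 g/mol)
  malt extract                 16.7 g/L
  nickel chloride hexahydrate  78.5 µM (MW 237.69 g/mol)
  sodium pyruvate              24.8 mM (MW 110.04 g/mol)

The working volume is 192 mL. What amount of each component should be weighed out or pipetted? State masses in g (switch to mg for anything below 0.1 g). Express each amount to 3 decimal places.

sodium bicarbonate 0.344 g; sodium molybdate dihydrate 1.821 mg; sodium citrate dihydrate 0.558 g; L-methionine 35.237 mg; malt extract 3.206 g; nickel chloride hexahydrate 3.582 mg; sodium pyruvate 0.524 g

Working volume: 192 mL = 0.192 L.
sodium bicarbonate: 21.3 mmol/L × 84.01 g/mol × 0.192 L ÷ 1000 = 0.344 g
sodium molybdate dihydrate: 39.2 µmol/L × 241.9 g/mol × 0.192 L ÷ 1000 = 1.821 mg
sodium citrate dihydrate: 9.88 mmol/L × 294.1 g/mol × 0.192 L ÷ 1000 = 0.558 g
L-methionine: 1.23 mmol/L × 149.21 mg/mmol × 0.192 L = 35.237 mg
malt extract: 16.7 g/L × 0.192 L = 3.206 g
nickel chloride hexahydrate: 78.5 µmol/L × 237.69 g/mol × 0.192 L ÷ 1000 = 3.582 mg
sodium pyruvate: 24.8 mmol/L × 110.04 g/mol × 0.192 L ÷ 1000 = 0.524 g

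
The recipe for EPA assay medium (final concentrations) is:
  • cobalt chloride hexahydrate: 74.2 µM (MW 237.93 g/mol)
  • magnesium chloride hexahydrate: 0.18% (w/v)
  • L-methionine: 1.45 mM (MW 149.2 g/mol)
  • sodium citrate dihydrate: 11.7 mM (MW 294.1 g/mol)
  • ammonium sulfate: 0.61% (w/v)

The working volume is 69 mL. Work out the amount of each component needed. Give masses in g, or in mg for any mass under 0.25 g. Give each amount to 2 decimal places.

cobalt chloride hexahydrate 1.22 mg; magnesium chloride hexahydrate 124.20 mg; L-methionine 14.93 mg; sodium citrate dihydrate 237.43 mg; ammonium sulfate 0.42 g

Working volume: 69 mL = 0.069 L.
cobalt chloride hexahydrate: 74.2 µmol/L × 237.93 g/mol × 0.069 L ÷ 1000 = 1.22 mg
magnesium chloride hexahydrate: 0.18 g per 100 mL × 69 mL ÷ 100 = 0.1242 g = 124.20 mg
L-methionine: 1.45 mmol/L × 149.2 mg/mmol × 0.069 L = 14.93 mg
sodium citrate dihydrate: 11.7 mmol/L × 294.1 mg/mmol × 0.069 L = 237.43 mg
ammonium sulfate: 0.61 g per 100 mL × 69 mL ÷ 100 = 0.42 g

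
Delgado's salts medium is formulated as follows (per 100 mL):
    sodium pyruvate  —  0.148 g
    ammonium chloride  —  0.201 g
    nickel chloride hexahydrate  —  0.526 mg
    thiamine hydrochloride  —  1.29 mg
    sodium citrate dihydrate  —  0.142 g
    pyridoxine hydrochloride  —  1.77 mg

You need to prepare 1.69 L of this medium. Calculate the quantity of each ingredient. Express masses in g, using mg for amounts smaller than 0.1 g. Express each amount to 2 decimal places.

Ratio of target to recipe volume: 1690 / 100 = 16.9.
sodium pyruvate: 0.148 g × (1690 mL / 100 mL) = 2.50 g
ammonium chloride: 0.201 g × (1690 mL / 100 mL) = 3.40 g
nickel chloride hexahydrate: 0.526 mg × (1690 mL / 100 mL) = 8.89 mg
thiamine hydrochloride: 1.29 mg × (1690 mL / 100 mL) = 21.80 mg
sodium citrate dihydrate: 0.142 g × (1690 mL / 100 mL) = 2.40 g
pyridoxine hydrochloride: 1.77 mg × (1690 mL / 100 mL) = 29.91 mg

sodium pyruvate 2.50 g; ammonium chloride 3.40 g; nickel chloride hexahydrate 8.89 mg; thiamine hydrochloride 21.80 mg; sodium citrate dihydrate 2.40 g; pyridoxine hydrochloride 29.91 mg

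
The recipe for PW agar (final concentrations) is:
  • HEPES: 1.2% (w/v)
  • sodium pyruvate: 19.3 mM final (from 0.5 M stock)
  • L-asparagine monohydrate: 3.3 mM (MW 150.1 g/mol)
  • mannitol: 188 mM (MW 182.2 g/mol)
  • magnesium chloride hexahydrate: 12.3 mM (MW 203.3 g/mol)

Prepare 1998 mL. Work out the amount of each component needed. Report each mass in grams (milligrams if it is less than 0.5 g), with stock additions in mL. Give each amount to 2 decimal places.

HEPES 23.98 g; sodium pyruvate 77.12 mL; L-asparagine monohydrate 0.99 g; mannitol 68.44 g; magnesium chloride hexahydrate 5.00 g

Scale factor relative to 1 L: 1.998.
HEPES: 1.2 g per 100 mL × 1998 mL ÷ 100 = 23.98 g
sodium pyruvate: C1V1 = C2V2 → 19.3 mM × 1998 mL ÷ 500 mM = 77.12 mL
L-asparagine monohydrate: 3.3 mmol/L × 150.1 g/mol × 1.998 L ÷ 1000 = 0.99 g
mannitol: 188 mmol/L × 182.2 g/mol × 1.998 L ÷ 1000 = 68.44 g
magnesium chloride hexahydrate: 12.3 mmol/L × 203.3 g/mol × 1.998 L ÷ 1000 = 5.00 g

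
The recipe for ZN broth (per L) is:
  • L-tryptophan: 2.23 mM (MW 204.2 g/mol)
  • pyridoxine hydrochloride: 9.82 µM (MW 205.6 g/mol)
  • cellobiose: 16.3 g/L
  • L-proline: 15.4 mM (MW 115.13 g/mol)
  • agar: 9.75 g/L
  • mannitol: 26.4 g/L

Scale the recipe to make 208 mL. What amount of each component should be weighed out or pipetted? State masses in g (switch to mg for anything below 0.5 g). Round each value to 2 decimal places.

L-tryptophan 94.72 mg; pyridoxine hydrochloride 0.42 mg; cellobiose 3.39 g; L-proline 368.78 mg; agar 2.03 g; mannitol 5.49 g

Scale factor relative to 1 L: 0.208.
L-tryptophan: 2.23 mmol/L × 204.2 mg/mmol × 0.208 L = 94.72 mg
pyridoxine hydrochloride: 9.82 µmol/L × 205.6 g/mol × 0.208 L ÷ 1000 = 0.42 mg
cellobiose: 16.3 g/L × 0.208 L = 3.39 g
L-proline: 15.4 mmol/L × 115.13 mg/mmol × 0.208 L = 368.78 mg
agar: 9.75 g/L × 0.208 L = 2.03 g
mannitol: 26.4 g/L × 0.208 L = 5.49 g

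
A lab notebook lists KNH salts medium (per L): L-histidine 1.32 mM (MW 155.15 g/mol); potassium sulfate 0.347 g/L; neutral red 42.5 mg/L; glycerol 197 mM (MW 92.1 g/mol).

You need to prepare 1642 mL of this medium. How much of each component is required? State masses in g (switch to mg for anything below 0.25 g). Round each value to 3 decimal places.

L-histidine 0.336 g; potassium sulfate 0.570 g; neutral red 69.785 mg; glycerol 29.792 g

Scale factor relative to 1 L: 1.642.
L-histidine: 1.32 mmol/L × 155.15 g/mol × 1.642 L ÷ 1000 = 0.336 g
potassium sulfate: 0.347 g/L × 1.642 L = 0.570 g
neutral red: 42.5 mg/L × 1.642 L = 69.785 mg
glycerol: 197 mmol/L × 92.1 g/mol × 1.642 L ÷ 1000 = 29.792 g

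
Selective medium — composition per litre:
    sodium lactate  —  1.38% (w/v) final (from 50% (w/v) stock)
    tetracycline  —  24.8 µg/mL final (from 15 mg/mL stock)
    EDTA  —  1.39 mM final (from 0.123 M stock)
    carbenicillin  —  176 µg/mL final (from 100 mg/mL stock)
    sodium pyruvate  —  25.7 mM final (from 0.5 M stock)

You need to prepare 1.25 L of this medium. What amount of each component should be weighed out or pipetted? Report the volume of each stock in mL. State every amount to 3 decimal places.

sodium lactate 34.500 mL; tetracycline 2.067 mL; EDTA 14.126 mL; carbenicillin 2.200 mL; sodium pyruvate 64.250 mL

Scale factor relative to 1 L: 1.25.
sodium lactate: V = C2·V2/C1 = 1.38% ÷ 50% × 1250 mL = 34.500 mL
tetracycline: V = C2·V2/C1 = 24.8 µg/mL × 1250 mL ÷ 15000 µg/mL = 2.067 mL
EDTA: V = C2·V2/C1 = 1.39 mM × 1250 mL ÷ 123 mM = 14.126 mL
carbenicillin: C1V1 = C2V2 → 176 µg/mL × 1250 mL ÷ 100000 µg/mL = 2.200 mL
sodium pyruvate: V = C2·V2/C1 = 25.7 mM × 1250 mL ÷ 500 mM = 64.250 mL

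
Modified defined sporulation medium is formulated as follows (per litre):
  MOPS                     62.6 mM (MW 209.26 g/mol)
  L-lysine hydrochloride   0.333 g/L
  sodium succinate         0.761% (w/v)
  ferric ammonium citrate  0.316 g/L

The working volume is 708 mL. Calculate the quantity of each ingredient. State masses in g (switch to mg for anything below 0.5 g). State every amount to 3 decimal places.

MOPS 9.275 g; L-lysine hydrochloride 235.764 mg; sodium succinate 5.388 g; ferric ammonium citrate 223.728 mg

Scale factor relative to 1 L: 0.708.
MOPS: 62.6 mmol/L × 209.26 g/mol × 0.708 L ÷ 1000 = 9.275 g
L-lysine hydrochloride: 0.333 g/L × 0.708 L = 0.235764 g = 235.764 mg
sodium succinate: 0.761% w/v = 7.61 g/L → 7.61 × 0.708 L = 5.388 g
ferric ammonium citrate: 0.316 g/L × 0.708 L = 0.223728 g = 223.728 mg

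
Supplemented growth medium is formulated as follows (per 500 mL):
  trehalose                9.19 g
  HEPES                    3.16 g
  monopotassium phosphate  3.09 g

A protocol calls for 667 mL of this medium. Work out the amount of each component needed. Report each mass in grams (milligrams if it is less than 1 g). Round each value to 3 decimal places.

trehalose 12.259 g; HEPES 4.215 g; monopotassium phosphate 4.122 g

Ratio of target to recipe volume: 667 / 500 = 1.334.
trehalose: 9.19 g × (667 mL / 500 mL) = 12.259 g
HEPES: 3.16 g × (667 mL / 500 mL) = 4.215 g
monopotassium phosphate: 3.09 g × (667 mL / 500 mL) = 4.122 g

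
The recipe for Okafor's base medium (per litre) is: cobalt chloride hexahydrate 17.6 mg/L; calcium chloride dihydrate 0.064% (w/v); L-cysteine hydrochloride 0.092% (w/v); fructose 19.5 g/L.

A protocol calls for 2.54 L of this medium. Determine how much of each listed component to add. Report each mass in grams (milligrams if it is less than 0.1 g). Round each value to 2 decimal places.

cobalt chloride hexahydrate 44.70 mg; calcium chloride dihydrate 1.63 g; L-cysteine hydrochloride 2.34 g; fructose 49.53 g

Scale factor relative to 1 L: 2.54.
cobalt chloride hexahydrate: 17.6 mg/L × 2.54 L = 44.70 mg
calcium chloride dihydrate: 0.064 g per 100 mL × 2540 mL ÷ 100 = 1.63 g
L-cysteine hydrochloride: 0.092% w/v = 0.92 g/L → 0.92 × 2.54 L = 2.34 g
fructose: 19.5 g/L × 2.54 L = 49.53 g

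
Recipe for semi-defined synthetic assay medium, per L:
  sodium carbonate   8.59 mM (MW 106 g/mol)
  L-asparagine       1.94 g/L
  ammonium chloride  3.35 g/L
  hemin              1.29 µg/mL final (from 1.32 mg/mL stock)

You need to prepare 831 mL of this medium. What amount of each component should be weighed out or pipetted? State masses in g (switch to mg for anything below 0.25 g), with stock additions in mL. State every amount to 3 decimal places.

sodium carbonate 0.757 g; L-asparagine 1.612 g; ammonium chloride 2.784 g; hemin 0.812 mL

Target volume = 831 mL = 0.831 L.
sodium carbonate: 8.59 mmol/L × 106 g/mol × 0.831 L ÷ 1000 = 0.757 g
L-asparagine: 1.94 g/L × 0.831 L = 1.612 g
ammonium chloride: 3.35 g/L × 0.831 L = 2.784 g
hemin: dilute stock: 1.29 µg/mL × 831 mL ÷ 1320 µg/mL = 0.812 mL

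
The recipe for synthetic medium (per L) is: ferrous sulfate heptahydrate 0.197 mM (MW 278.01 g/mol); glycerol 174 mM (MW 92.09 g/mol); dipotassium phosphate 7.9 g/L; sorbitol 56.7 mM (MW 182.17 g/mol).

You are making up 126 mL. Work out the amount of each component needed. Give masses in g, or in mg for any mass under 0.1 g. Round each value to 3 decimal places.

ferrous sulfate heptahydrate 6.901 mg; glycerol 2.019 g; dipotassium phosphate 0.995 g; sorbitol 1.301 g

Scale factor relative to 1 L: 0.126.
ferrous sulfate heptahydrate: 0.197 mmol/L × 278.01 mg/mmol × 0.126 L = 6.901 mg
glycerol: 174 mmol/L × 92.09 g/mol × 0.126 L ÷ 1000 = 2.019 g
dipotassium phosphate: 7.9 g/L × 0.126 L = 0.995 g
sorbitol: 56.7 mmol/L × 182.17 g/mol × 0.126 L ÷ 1000 = 1.301 g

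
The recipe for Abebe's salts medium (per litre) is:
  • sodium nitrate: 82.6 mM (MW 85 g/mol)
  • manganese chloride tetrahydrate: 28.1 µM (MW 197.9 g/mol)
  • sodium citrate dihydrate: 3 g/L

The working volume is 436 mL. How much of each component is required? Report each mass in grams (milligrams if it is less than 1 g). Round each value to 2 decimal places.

sodium nitrate 3.06 g; manganese chloride tetrahydrate 2.42 mg; sodium citrate dihydrate 1.31 g

Scale factor relative to 1 L: 0.436.
sodium nitrate: 82.6 mmol/L × 85 g/mol × 0.436 L ÷ 1000 = 3.06 g
manganese chloride tetrahydrate: 28.1 µmol/L × 197.9 g/mol × 0.436 L ÷ 1000 = 2.42 mg
sodium citrate dihydrate: 3 g/L × 0.436 L = 1.31 g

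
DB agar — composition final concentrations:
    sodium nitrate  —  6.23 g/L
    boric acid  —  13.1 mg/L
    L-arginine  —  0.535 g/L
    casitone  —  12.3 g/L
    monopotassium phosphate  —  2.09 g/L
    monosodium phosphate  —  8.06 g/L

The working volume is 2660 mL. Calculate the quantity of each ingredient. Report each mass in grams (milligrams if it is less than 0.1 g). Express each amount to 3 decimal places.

Working volume: 2660 mL = 2.66 L.
sodium nitrate: 6.23 g/L × 2.66 L = 16.572 g
boric acid: 13.1 mg/L × 2.66 L = 34.846 mg
L-arginine: 0.535 g/L × 2.66 L = 1.423 g
casitone: 12.3 g/L × 2.66 L = 32.718 g
monopotassium phosphate: 2.09 g/L × 2.66 L = 5.559 g
monosodium phosphate: 8.06 g/L × 2.66 L = 21.440 g

sodium nitrate 16.572 g; boric acid 34.846 mg; L-arginine 1.423 g; casitone 32.718 g; monopotassium phosphate 5.559 g; monosodium phosphate 21.440 g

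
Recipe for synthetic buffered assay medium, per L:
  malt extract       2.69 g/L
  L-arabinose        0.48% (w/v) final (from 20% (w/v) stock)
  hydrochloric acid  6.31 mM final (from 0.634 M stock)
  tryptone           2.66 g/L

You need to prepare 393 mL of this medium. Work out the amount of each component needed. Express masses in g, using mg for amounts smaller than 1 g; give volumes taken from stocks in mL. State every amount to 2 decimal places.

malt extract 1.06 g; L-arabinose 9.43 mL; hydrochloric acid 3.91 mL; tryptone 1.05 g

Working volume: 393 mL = 0.393 L.
malt extract: 2.69 g/L × 0.393 L = 1.06 g
L-arabinose: dilute stock: 0.48% ÷ 20% × 393 mL = 9.43 mL
hydrochloric acid: C1V1 = C2V2 → 6.31 mM × 393 mL ÷ 634 mM = 3.91 mL
tryptone: 2.66 g/L × 0.393 L = 1.05 g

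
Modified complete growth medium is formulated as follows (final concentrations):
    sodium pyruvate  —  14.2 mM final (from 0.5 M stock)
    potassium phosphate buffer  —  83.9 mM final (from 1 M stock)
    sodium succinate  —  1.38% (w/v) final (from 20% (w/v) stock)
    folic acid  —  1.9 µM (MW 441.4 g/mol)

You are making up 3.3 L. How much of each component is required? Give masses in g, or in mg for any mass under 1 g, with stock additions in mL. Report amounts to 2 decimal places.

Scale factor relative to 1 L: 3.3.
sodium pyruvate: dilute stock: 14.2 mM × 3300 mL ÷ 500 mM = 93.72 mL
potassium phosphate buffer: C1V1 = C2V2 → 83.9 mM × 3300 mL ÷ 1000 mM = 276.87 mL
sodium succinate: V = C2·V2/C1 = 1.38% ÷ 20% × 3300 mL = 227.70 mL
folic acid: 1.9 µmol/L × 441.4 g/mol × 3.3 L ÷ 1000 = 2.77 mg

sodium pyruvate 93.72 mL; potassium phosphate buffer 276.87 mL; sodium succinate 227.70 mL; folic acid 2.77 mg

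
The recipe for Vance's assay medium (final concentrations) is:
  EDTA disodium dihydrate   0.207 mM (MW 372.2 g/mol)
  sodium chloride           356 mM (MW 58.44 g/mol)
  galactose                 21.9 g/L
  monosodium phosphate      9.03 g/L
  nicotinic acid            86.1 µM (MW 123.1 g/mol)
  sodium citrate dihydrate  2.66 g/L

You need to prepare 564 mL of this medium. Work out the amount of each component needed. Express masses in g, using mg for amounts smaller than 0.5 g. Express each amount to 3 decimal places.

EDTA disodium dihydrate 43.454 mg; sodium chloride 11.734 g; galactose 12.352 g; monosodium phosphate 5.093 g; nicotinic acid 5.978 mg; sodium citrate dihydrate 1.500 g

Target volume = 564 mL = 0.564 L.
EDTA disodium dihydrate: 0.207 mmol/L × 372.2 mg/mmol × 0.564 L = 43.454 mg
sodium chloride: 356 mmol/L × 58.44 g/mol × 0.564 L ÷ 1000 = 11.734 g
galactose: 21.9 g/L × 0.564 L = 12.352 g
monosodium phosphate: 9.03 g/L × 0.564 L = 5.093 g
nicotinic acid: 86.1 µmol/L × 123.1 g/mol × 0.564 L ÷ 1000 = 5.978 mg
sodium citrate dihydrate: 2.66 g/L × 0.564 L = 1.500 g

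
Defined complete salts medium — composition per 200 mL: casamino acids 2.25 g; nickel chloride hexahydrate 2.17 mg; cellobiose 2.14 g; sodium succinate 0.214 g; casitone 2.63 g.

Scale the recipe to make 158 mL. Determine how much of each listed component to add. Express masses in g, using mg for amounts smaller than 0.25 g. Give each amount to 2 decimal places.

Ratio of target to recipe volume: 158 / 200 = 0.79.
casamino acids: 2.25 g × (158 mL / 200 mL) = 1.78 g
nickel chloride hexahydrate: 2.17 mg × (158 mL / 200 mL) = 1.71 mg
cellobiose: 2.14 g × (158 mL / 200 mL) = 1.69 g
sodium succinate: 0.214 g × (158 mL / 200 mL) = 0.16906 g = 169.06 mg
casitone: 2.63 g × (158 mL / 200 mL) = 2.08 g

casamino acids 1.78 g; nickel chloride hexahydrate 1.71 mg; cellobiose 1.69 g; sodium succinate 169.06 mg; casitone 2.08 g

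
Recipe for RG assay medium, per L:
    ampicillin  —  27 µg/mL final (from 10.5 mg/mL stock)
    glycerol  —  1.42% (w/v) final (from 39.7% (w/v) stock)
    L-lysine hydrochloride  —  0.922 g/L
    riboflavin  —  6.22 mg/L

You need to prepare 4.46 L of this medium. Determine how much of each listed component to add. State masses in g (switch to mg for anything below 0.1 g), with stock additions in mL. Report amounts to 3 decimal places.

Scale factor relative to 1 L: 4.46.
ampicillin: V = C2·V2/C1 = 27 µg/mL × 4460 mL ÷ 10500 µg/mL = 11.469 mL
glycerol: C1V1 = C2V2 → 1.42% ÷ 39.7% × 4460 mL = 159.526 mL
L-lysine hydrochloride: 0.922 g/L × 4.46 L = 4.112 g
riboflavin: 6.22 mg/L × 4.46 L = 27.741 mg

ampicillin 11.469 mL; glycerol 159.526 mL; L-lysine hydrochloride 4.112 g; riboflavin 27.741 mg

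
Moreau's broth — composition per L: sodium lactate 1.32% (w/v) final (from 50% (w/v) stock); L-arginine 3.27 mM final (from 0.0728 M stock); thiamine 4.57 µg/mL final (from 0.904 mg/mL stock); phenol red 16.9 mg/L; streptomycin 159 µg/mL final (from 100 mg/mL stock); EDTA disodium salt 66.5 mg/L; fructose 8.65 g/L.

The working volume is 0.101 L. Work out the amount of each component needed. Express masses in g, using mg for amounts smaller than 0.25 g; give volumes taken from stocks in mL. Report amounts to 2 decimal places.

sodium lactate 2.67 mL; L-arginine 4.54 mL; thiamine 0.51 mL; phenol red 1.71 mg; streptomycin 0.16 mL; EDTA disodium salt 6.72 mg; fructose 0.87 g

Scale factor relative to 1 L: 0.101.
sodium lactate: C1V1 = C2V2 → 1.32% ÷ 50% × 101 mL = 2.67 mL
L-arginine: dilute stock: 3.27 mM × 101 mL ÷ 72.8 mM = 4.54 mL
thiamine: dilute stock: 4.57 µg/mL × 101 mL ÷ 904 µg/mL = 0.51 mL
phenol red: 16.9 mg/L × 0.101 L = 1.71 mg
streptomycin: dilute stock: 159 µg/mL × 101 mL ÷ 100000 µg/mL = 0.16 mL
EDTA disodium salt: 66.5 mg/L × 0.101 L = 6.72 mg
fructose: 8.65 g/L × 0.101 L = 0.87 g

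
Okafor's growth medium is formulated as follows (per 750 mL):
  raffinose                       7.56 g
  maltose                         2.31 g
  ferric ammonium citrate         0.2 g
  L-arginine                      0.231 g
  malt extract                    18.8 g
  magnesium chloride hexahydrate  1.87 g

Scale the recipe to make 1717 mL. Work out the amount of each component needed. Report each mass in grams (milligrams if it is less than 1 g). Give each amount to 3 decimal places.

raffinose 17.307 g; maltose 5.288 g; ferric ammonium citrate 457.867 mg; L-arginine 528.836 mg; malt extract 43.039 g; magnesium chloride hexahydrate 4.281 g

Ratio of target to recipe volume: 1717 / 750 = 2.28933.
raffinose: 7.56 g × (1717 mL / 750 mL) = 17.307 g
maltose: 2.31 g × (1717 mL / 750 mL) = 5.288 g
ferric ammonium citrate: 0.2 g × (1717 mL / 750 mL) = 0.457867 g = 457.867 mg
L-arginine: 0.231 g × (1717 mL / 750 mL) = 0.528836 g = 528.836 mg
malt extract: 18.8 g × (1717 mL / 750 mL) = 43.039 g
magnesium chloride hexahydrate: 1.87 g × (1717 mL / 750 mL) = 4.281 g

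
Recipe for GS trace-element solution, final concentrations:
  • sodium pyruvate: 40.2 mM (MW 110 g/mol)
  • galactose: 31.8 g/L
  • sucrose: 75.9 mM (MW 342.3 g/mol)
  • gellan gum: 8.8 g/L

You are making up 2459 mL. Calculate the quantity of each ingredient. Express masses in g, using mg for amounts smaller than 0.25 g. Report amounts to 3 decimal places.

Scale factor relative to 1 L: 2.459.
sodium pyruvate: 40.2 mmol/L × 110 g/mol × 2.459 L ÷ 1000 = 10.874 g
galactose: 31.8 g/L × 2.459 L = 78.196 g
sucrose: 75.9 mmol/L × 342.3 g/mol × 2.459 L ÷ 1000 = 63.886 g
gellan gum: 8.8 g/L × 2.459 L = 21.639 g

sodium pyruvate 10.874 g; galactose 78.196 g; sucrose 63.886 g; gellan gum 21.639 g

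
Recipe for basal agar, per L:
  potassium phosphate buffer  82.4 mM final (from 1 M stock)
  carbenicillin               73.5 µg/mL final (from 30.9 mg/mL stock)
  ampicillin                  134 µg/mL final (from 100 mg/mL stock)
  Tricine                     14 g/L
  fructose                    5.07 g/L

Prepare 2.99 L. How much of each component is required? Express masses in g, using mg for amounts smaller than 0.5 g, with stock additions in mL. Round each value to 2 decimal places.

Scale factor relative to 1 L: 2.99.
potassium phosphate buffer: V = C2·V2/C1 = 82.4 mM × 2990 mL ÷ 1000 mM = 246.38 mL
carbenicillin: dilute stock: 73.5 µg/mL × 2990 mL ÷ 30900 µg/mL = 7.11 mL
ampicillin: V = C2·V2/C1 = 134 µg/mL × 2990 mL ÷ 100000 µg/mL = 4.01 mL
Tricine: 14 g/L × 2.99 L = 41.86 g
fructose: 5.07 g/L × 2.99 L = 15.16 g

potassium phosphate buffer 246.38 mL; carbenicillin 7.11 mL; ampicillin 4.01 mL; Tricine 41.86 g; fructose 15.16 g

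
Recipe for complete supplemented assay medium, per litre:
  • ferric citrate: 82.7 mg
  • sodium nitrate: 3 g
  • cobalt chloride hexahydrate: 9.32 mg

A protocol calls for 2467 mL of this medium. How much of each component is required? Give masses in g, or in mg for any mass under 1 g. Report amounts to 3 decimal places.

ferric citrate 204.021 mg; sodium nitrate 7.401 g; cobalt chloride hexahydrate 22.992 mg

Scale factor = 2467 mL / 1000 mL = 2.467.
ferric citrate: 82.7 mg × (2467 mL / 1000 mL) = 204.021 mg
sodium nitrate: 3 g × (2467 mL / 1000 mL) = 7.401 g
cobalt chloride hexahydrate: 9.32 mg × (2467 mL / 1000 mL) = 22.992 mg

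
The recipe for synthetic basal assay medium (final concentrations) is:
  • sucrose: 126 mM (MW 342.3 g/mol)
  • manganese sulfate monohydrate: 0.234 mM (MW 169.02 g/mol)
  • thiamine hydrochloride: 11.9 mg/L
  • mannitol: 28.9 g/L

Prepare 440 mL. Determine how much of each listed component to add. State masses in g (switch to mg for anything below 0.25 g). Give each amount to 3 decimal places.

sucrose 18.977 g; manganese sulfate monohydrate 17.402 mg; thiamine hydrochloride 5.236 mg; mannitol 12.716 g

Target volume = 440 mL = 0.44 L.
sucrose: 126 mmol/L × 342.3 g/mol × 0.44 L ÷ 1000 = 18.977 g
manganese sulfate monohydrate: 0.234 mmol/L × 169.02 mg/mmol × 0.44 L = 17.402 mg
thiamine hydrochloride: 11.9 mg/L × 0.44 L = 5.236 mg
mannitol: 28.9 g/L × 0.44 L = 12.716 g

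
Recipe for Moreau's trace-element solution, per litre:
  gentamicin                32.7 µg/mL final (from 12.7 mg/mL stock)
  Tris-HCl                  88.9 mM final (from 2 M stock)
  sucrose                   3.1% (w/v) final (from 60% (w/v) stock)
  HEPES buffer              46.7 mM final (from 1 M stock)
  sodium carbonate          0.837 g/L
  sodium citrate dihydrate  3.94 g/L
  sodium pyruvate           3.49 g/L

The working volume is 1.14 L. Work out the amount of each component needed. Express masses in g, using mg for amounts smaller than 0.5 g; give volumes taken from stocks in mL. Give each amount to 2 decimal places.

gentamicin 2.94 mL; Tris-HCl 50.67 mL; sucrose 58.90 mL; HEPES buffer 53.24 mL; sodium carbonate 0.95 g; sodium citrate dihydrate 4.49 g; sodium pyruvate 3.98 g

Working volume: 1.14 L.
gentamicin: C1V1 = C2V2 → 32.7 µg/mL × 1140 mL ÷ 12700 µg/mL = 2.94 mL
Tris-HCl: V = C2·V2/C1 = 88.9 mM × 1140 mL ÷ 2000 mM = 50.67 mL
sucrose: C1V1 = C2V2 → 3.1% ÷ 60% × 1140 mL = 58.90 mL
HEPES buffer: dilute stock: 46.7 mM × 1140 mL ÷ 1000 mM = 53.24 mL
sodium carbonate: 0.837 g/L × 1.14 L = 0.95 g
sodium citrate dihydrate: 3.94 g/L × 1.14 L = 4.49 g
sodium pyruvate: 3.49 g/L × 1.14 L = 3.98 g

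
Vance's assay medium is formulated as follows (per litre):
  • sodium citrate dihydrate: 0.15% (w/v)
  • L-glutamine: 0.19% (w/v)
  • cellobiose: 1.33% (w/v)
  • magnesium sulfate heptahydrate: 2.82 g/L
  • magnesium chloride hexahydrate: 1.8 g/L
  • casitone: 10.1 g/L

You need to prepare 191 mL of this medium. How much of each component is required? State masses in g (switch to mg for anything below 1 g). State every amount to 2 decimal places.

Working volume: 191 mL = 0.191 L.
sodium citrate dihydrate: 0.15 g per 100 mL × 191 mL ÷ 100 = 0.2865 g = 286.50 mg
L-glutamine: 0.19 g per 100 mL × 191 mL ÷ 100 = 0.3629 g = 362.90 mg
cellobiose: 1.33 g per 100 mL × 191 mL ÷ 100 = 2.54 g
magnesium sulfate heptahydrate: 2.82 g/L × 0.191 L = 0.53862 g = 538.62 mg
magnesium chloride hexahydrate: 1.8 g/L × 0.191 L = 0.3438 g = 343.80 mg
casitone: 10.1 g/L × 0.191 L = 1.93 g

sodium citrate dihydrate 286.50 mg; L-glutamine 362.90 mg; cellobiose 2.54 g; magnesium sulfate heptahydrate 538.62 mg; magnesium chloride hexahydrate 343.80 mg; casitone 1.93 g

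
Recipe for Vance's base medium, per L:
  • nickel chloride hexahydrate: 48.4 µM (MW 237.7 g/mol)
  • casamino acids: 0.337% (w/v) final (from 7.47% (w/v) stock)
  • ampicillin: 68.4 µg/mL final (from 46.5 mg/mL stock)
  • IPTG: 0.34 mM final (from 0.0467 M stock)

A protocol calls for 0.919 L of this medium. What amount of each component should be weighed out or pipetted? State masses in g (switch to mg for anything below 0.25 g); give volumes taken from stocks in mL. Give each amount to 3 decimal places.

nickel chloride hexahydrate 10.573 mg; casamino acids 41.460 mL; ampicillin 1.352 mL; IPTG 6.691 mL

Working volume: 0.919 L.
nickel chloride hexahydrate: 48.4 µmol/L × 237.7 g/mol × 0.919 L ÷ 1000 = 10.573 mg
casamino acids: V = C2·V2/C1 = 0.337% ÷ 7.47% × 919 mL = 41.460 mL
ampicillin: V = C2·V2/C1 = 68.4 µg/mL × 919 mL ÷ 46500 µg/mL = 1.352 mL
IPTG: V = C2·V2/C1 = 0.34 mM × 919 mL ÷ 46.7 mM = 6.691 mL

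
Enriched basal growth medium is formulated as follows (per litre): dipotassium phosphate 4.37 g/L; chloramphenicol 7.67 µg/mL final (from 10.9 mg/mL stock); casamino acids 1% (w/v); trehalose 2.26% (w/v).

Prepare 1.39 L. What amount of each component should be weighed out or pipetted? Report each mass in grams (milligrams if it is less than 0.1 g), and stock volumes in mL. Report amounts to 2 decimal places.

Scale factor relative to 1 L: 1.39.
dipotassium phosphate: 4.37 g/L × 1.39 L = 6.07 g
chloramphenicol: V = C2·V2/C1 = 7.67 µg/mL × 1390 mL ÷ 10900 µg/mL = 0.98 mL
casamino acids: 1 g per 100 mL × 1390 mL ÷ 100 = 13.90 g
trehalose: 2.26 g per 100 mL × 1390 mL ÷ 100 = 31.41 g

dipotassium phosphate 6.07 g; chloramphenicol 0.98 mL; casamino acids 13.90 g; trehalose 31.41 g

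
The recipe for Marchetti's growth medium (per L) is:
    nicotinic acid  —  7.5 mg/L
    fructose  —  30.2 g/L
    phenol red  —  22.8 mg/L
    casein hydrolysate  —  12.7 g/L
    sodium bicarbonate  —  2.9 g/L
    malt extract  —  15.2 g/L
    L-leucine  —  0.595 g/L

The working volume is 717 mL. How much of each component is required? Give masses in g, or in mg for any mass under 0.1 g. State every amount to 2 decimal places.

Target volume = 717 mL = 0.717 L.
nicotinic acid: 7.5 mg/L × 0.717 L = 5.38 mg
fructose: 30.2 g/L × 0.717 L = 21.65 g
phenol red: 22.8 mg/L × 0.717 L = 16.35 mg
casein hydrolysate: 12.7 g/L × 0.717 L = 9.11 g
sodium bicarbonate: 2.9 g/L × 0.717 L = 2.08 g
malt extract: 15.2 g/L × 0.717 L = 10.90 g
L-leucine: 0.595 g/L × 0.717 L = 0.43 g

nicotinic acid 5.38 mg; fructose 21.65 g; phenol red 16.35 mg; casein hydrolysate 9.11 g; sodium bicarbonate 2.08 g; malt extract 10.90 g; L-leucine 0.43 g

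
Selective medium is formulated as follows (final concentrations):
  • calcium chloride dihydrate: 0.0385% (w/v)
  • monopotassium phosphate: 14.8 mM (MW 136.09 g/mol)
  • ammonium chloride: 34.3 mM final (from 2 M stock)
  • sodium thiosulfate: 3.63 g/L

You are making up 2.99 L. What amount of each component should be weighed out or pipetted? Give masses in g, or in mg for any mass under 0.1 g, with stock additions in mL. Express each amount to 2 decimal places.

Scale factor relative to 1 L: 2.99.
calcium chloride dihydrate: 0.0385% w/v = 0.385 g/L → 0.385 × 2.99 L = 1.15 g
monopotassium phosphate: 14.8 mmol/L × 136.09 g/mol × 2.99 L ÷ 1000 = 6.02 g
ammonium chloride: V = C2·V2/C1 = 34.3 mM × 2990 mL ÷ 2000 mM = 51.28 mL
sodium thiosulfate: 3.63 g/L × 2.99 L = 10.85 g

calcium chloride dihydrate 1.15 g; monopotassium phosphate 6.02 g; ammonium chloride 51.28 mL; sodium thiosulfate 10.85 g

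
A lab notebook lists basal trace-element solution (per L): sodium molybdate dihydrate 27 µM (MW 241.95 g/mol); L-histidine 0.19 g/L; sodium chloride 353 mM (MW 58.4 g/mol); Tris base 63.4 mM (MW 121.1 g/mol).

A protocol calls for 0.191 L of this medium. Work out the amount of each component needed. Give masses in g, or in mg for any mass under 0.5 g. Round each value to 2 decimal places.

Scale factor relative to 1 L: 0.191.
sodium molybdate dihydrate: 27 µmol/L × 241.95 g/mol × 0.191 L ÷ 1000 = 1.25 mg
L-histidine: 0.19 g/L × 0.191 L = 0.03629 g = 36.29 mg
sodium chloride: 353 mmol/L × 58.4 g/mol × 0.191 L ÷ 1000 = 3.94 g
Tris base: 63.4 mmol/L × 121.1 g/mol × 0.191 L ÷ 1000 = 1.47 g

sodium molybdate dihydrate 1.25 mg; L-histidine 36.29 mg; sodium chloride 3.94 g; Tris base 1.47 g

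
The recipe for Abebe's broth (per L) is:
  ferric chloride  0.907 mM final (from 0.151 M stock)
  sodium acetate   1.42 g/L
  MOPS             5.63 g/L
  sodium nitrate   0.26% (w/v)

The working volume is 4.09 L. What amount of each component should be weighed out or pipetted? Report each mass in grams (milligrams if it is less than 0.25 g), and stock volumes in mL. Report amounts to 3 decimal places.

ferric chloride 24.567 mL; sodium acetate 5.808 g; MOPS 23.027 g; sodium nitrate 10.634 g

Scale factor relative to 1 L: 4.09.
ferric chloride: C1V1 = C2V2 → 0.907 mM × 4090 mL ÷ 151 mM = 24.567 mL
sodium acetate: 1.42 g/L × 4.09 L = 5.808 g
MOPS: 5.63 g/L × 4.09 L = 23.027 g
sodium nitrate: 0.26 g per 100 mL × 4090 mL ÷ 100 = 10.634 g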